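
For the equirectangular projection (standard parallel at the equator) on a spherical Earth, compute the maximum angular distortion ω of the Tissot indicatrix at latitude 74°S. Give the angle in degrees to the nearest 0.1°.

Plate carrée maps x = Rλ, y = Rφ. The meridian scale is h = 1 and the parallel scale is k = 1/cos φ = sec φ.
At 74°: h = 1.000, k = 3.628; principal scales a = 3.628, b = 1.000.
sin(ω/2) = (a − b)/(a + b) = 2.628/4.628 = 0.5678, so ω = 2 arcsin(0.5678) ≈ 69.2°.

69.2°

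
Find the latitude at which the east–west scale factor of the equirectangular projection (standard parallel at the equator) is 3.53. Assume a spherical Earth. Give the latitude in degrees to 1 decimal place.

73.5°

Plate carrée: h = 1, k = sec φ along parallels.
sec φ = 3.53  ⇒  cos φ = 0.2833  ⇒  φ ≈ 73.5°.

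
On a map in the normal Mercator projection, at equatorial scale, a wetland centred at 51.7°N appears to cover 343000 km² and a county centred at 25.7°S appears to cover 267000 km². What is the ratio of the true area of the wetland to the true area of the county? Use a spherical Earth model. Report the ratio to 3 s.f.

0.608

Since Mercator area scale is 1/cos²φ, the true area equals the apparent area multiplied by cos²φ.
True area of wetland: 343000 × cos²(51.7°) = 343000 × 0.3841 = 131800 km².
True area of county: 267000 × cos²(25.7°) = 267000 × 0.8119 = 216800 km².
Ratio = 131800 / 216800 ≈ 0.608.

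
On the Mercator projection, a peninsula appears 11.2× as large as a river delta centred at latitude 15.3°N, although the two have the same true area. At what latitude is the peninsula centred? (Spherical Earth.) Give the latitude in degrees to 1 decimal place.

For equal true areas on Mercator, apparent areas scale as sec²φ, so the ratio is cos²φ₂ / cos²φ₁.
cos²φ₂ / cos²φ₁ = 11.2  ⇒  cos φ₁ = cos 15.3° / √11.2 = 0.9646/3.347 = 0.2882.
φ₁ = arccos(0.2882) ≈ 73.2°.

73.2°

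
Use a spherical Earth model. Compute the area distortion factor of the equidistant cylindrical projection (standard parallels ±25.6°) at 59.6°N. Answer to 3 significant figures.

With standard parallel φ₀ = 25.6°, the equirectangular projection gives x = Rλ cos φ₀, y = Rφ, so h = 1 and k = cos 25.6° / cos φ.
Areal scale = h·k = 1 × cos φ₀ / cos φ; at 59.6°, h = 1.000, k = 1.782, so h·k = 1.782.

1.78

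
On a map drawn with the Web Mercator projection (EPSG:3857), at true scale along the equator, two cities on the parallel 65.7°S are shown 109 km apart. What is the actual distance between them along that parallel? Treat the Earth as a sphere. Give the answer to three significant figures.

Mercator is conformal, so the point scale is isotropic: h = k = sec φ = 1/cos φ.
Along the parallel at 65.7°, map distances are exaggerated by k = sec 65.7° = 2.430.
True distance = 109 / 2.430 = 109 × cos 65.7° ≈ 44.9 km.

44.9 km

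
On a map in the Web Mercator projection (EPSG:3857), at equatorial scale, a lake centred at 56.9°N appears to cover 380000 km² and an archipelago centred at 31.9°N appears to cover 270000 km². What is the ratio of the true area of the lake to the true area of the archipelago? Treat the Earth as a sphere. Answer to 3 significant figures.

On Mercator the areal scale is sec²φ, so true area = apparent × cos²φ.
True area of lake: 380000 × cos²(56.9°) = 380000 × 0.2982 = 113300 km².
True area of archipelago: 270000 × cos²(31.9°) = 270000 × 0.7208 = 194600 km².
Ratio = 113300 / 194600 ≈ 0.582.

0.582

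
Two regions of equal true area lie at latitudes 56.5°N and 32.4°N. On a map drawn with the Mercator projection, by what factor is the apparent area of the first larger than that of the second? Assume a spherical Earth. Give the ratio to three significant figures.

Mercator areal scale is sec²φ.
At 56.5°: sec²(56.5°) = 1/0.5519² = 3.283.
At 32.4°: sec²(32.4°) = 1/0.8443² = 1.403.
Ratio = 3.283/1.403 = cos²(32.4°)/cos²(56.5°) ≈ 2.34.

2.34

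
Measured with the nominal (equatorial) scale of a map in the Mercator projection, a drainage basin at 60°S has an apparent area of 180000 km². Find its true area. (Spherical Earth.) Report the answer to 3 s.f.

45000 km²

For Mercator, h = k = sec φ (a conformal cylindrical projection has a single point scale, 1/cos φ).
Areal scale = k² = sec²φ = 1/cos²(60°) = 1/0.5000² = 4.000.
True area = apparent / (areal scale) = 180000 / 4.000 ≈ 45000 km².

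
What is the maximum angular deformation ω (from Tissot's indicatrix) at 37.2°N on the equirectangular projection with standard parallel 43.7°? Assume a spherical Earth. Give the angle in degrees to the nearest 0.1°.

With standard parallel φ₀ = 43.7°, the equirectangular projection gives x = Rλ cos φ₀, y = Rφ, so h = 1 and k = cos 43.7° / cos φ.
At 37.2°: h = 1.000, k = 0.9076; principal scales a = 1.000, b = 0.9076.
sin(ω/2) = (a − b)/(a + b) = 0.09235/1.908 = 0.04841, so ω = 2 arcsin(0.04841) ≈ 5.5°.

5.5°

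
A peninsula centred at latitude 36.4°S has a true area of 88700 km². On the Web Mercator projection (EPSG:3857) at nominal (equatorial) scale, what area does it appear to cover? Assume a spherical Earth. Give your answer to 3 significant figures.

137000 km²

Mercator is conformal, so the point scale is isotropic: h = k = sec φ = 1/cos φ.
Areal scale = k² = sec²φ = 1/cos²(36.4°) = 1/0.8049² = 1.544.
Apparent area = 88700 × 1.544 ≈ 137000 km².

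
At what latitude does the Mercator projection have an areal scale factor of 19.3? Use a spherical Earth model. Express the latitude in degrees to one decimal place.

76.8°

Mercator areal scale is sec²φ.
sec²φ = 19.3  ⇒  cos²φ = 0.05181  ⇒  cos φ = 0.2276.
φ = arccos(0.2276) ≈ 76.8°.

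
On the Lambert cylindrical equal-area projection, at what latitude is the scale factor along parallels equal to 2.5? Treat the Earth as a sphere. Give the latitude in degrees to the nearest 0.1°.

66.4°

The Lambert cylindrical equal-area projection is the cylindrical equal-area projection with its standard parallel at the equator (φ₀ = 0). A cylindrical equal-area projection with standard parallel φ₀ has meridian scale h = cos φ / cos φ₀ and parallel scale k = cos φ₀ / cos φ (so areas are preserved, h·k = 1).
k = cos φ₀ / cos φ = 2.5  ⇒  cos φ = cos 0° / 2.5 = 0.4000.
φ = arccos(0.4000) ≈ 66.4°.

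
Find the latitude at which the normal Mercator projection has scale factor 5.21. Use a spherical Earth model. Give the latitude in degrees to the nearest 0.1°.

Mercator scale is k = sec φ = 1/cos φ.
1/cos φ = 5.21  ⇒  cos φ = 0.1919  ⇒  φ = arccos(0.1919) ≈ 78.9°.

78.9°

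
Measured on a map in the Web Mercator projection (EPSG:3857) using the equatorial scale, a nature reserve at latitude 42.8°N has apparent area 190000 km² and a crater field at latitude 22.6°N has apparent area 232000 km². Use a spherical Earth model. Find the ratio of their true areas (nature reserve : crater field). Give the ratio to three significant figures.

0.517

Since Mercator area scale is 1/cos²φ, the true area equals the apparent area multiplied by cos²φ.
True area of nature reserve: 190000 × cos²(42.8°) = 190000 × 0.5384 = 102300 km².
True area of crater field: 232000 × cos²(22.6°) = 232000 × 0.8523 = 197700 km².
Ratio = 102300 / 197700 ≈ 0.517.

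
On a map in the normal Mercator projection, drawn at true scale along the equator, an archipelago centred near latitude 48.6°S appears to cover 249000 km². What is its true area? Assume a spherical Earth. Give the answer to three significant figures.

For Mercator, h = k = sec φ (a conformal cylindrical projection has a single point scale, 1/cos φ).
Areal scale = k² = sec²φ = 1/cos²(48.6°) = 1/0.6613² = 2.287.
True area = apparent / (areal scale) = 249000 / 2.287 ≈ 109000 km².

109000 km²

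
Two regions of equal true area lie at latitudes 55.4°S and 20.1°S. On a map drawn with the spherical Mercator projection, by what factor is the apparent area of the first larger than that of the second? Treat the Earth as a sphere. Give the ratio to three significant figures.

Mercator areal scale is sec²φ.
At 55.4°: sec²(55.4°) = 1/0.5678² = 3.101.
At 20.1°: sec²(20.1°) = 1/0.9391² = 1.134.
Ratio = 3.101/1.134 = cos²(20.1°)/cos²(55.4°) ≈ 2.74.

2.74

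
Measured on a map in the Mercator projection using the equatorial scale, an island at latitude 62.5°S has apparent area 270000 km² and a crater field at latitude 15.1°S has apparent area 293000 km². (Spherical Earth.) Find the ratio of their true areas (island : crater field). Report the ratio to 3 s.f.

0.211

On Mercator the areal scale is sec²φ, so true area = apparent × cos²φ.
True area of island: 270000 × cos²(62.5°) = 270000 × 0.2132 = 57570 km².
True area of crater field: 293000 × cos²(15.1°) = 293000 × 0.9321 = 273100 km².
Ratio = 57570 / 273100 ≈ 0.211.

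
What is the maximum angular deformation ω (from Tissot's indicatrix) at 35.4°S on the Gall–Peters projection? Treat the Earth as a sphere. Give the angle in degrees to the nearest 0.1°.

The Gall–Peters projection is cylindrical equal-area with φ₀ = 45°. Cylindrical equal-area (φ₀ = 45°): h = cos φ / cos 45° along meridians, k = cos 45° / cos φ along parallels; h·k = 1.
At 35.4°: h = 1.153, k = 0.8675; principal scales a = 1.153, b = 0.8675.
sin(ω/2) = (a − b)/(a + b) = 0.2853/2.020 = 0.1412, so ω = 2 arcsin(0.1412) ≈ 16.2°.

16.2°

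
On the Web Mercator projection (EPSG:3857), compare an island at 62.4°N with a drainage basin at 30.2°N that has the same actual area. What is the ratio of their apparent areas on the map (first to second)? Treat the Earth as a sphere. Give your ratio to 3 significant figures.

3.48

Mercator areal scale is sec²φ.
At 62.4°: sec²(62.4°) = 1/0.4633² = 4.659.
At 30.2°: sec²(30.2°) = 1/0.8643² = 1.339.
Ratio = 4.659/1.339 = cos²(30.2°)/cos²(62.4°) ≈ 3.48.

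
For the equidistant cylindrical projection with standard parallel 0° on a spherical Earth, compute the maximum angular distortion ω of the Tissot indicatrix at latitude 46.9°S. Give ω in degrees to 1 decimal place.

21.7°

Plate carrée maps x = Rλ, y = Rφ. The meridian scale is h = 1 and the parallel scale is k = 1/cos φ = sec φ.
At 46.9°: h = 1.000, k = 1.464; principal scales a = 1.464, b = 1.000.
sin(ω/2) = (a − b)/(a + b) = 0.4635/2.464 = 0.1882, so ω = 2 arcsin(0.1882) ≈ 21.7°.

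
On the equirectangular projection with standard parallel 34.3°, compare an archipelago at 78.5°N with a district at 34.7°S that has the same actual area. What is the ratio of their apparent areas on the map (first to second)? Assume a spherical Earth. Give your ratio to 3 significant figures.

4.12

The equidistant cylindrical projection with φ₀ = 34.3° has h = 1 (meridians true) and k = cos φ₀ / cos φ along parallels.
Areal scale at 78.5°: h·k = 1.000 × 4.144 = 4.144.
Areal scale at 34.7°: h·k = 1.000 × 1.005 = 1.005.
Ratio = 4.144/1.005 ≈ 4.12.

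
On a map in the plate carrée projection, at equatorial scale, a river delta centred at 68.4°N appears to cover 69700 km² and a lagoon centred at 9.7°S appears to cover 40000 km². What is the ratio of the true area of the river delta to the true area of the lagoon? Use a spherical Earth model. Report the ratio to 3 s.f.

0.651

Plate carrée has h = 1 and k = sec φ, giving areal scale sec φ; true area = (apparent area) · cos φ.
True area of river delta: 69700 × cos(68.4°) = 69700 × 0.3681 = 25660 km².
True area of lagoon: 40000 × cos(9.7°) = 40000 × 0.9857 = 39430 km².
Ratio = 25660 / 39430 ≈ 0.651.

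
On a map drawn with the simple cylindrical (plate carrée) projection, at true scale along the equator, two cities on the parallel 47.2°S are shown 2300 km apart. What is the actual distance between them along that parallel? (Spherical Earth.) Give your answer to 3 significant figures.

In the plate carrée (x = Rλ, y = Rφ), meridians are true-scale (h = 1) and parallels are stretched by k = sec φ.
Along the parallel at 47.2°, map distances are exaggerated by k = sec 47.2° = 1.472.
True distance = 2300 / 1.472 = 2300 × cos 47.2° ≈ 1560 km.

1560 km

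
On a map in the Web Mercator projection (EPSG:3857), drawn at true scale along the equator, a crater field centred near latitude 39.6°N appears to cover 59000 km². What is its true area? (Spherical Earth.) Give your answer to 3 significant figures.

For Mercator, h = k = sec φ (a conformal cylindrical projection has a single point scale, 1/cos φ).
Areal scale = k² = sec²φ = 1/cos²(39.6°) = 1/0.7705² = 1.684.
True area = apparent / (areal scale) = 59000 / 1.684 ≈ 35000 km².

35000 km²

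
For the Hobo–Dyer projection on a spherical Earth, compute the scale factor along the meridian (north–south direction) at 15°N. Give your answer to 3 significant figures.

1.22

The Hobo–Dyer projection is cylindrical equal-area with φ₀ = 37.5°. For cylindrical equal-area with standard parallel φ₀, h = cos φ / cos φ₀ and k = cos φ₀ / cos φ, so h·k = 1.
h = cos 15° / cos 37.5° = 0.9659/0.7934 = 1.218.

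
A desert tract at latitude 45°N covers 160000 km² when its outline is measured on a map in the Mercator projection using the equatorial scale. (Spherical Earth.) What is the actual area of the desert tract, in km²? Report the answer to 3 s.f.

For Mercator, h = k = sec φ (a conformal cylindrical projection has a single point scale, 1/cos φ).
Areal scale = k² = sec²φ = 1/cos²(45°) = 1/0.7071² = 2.000.
True area = apparent / (areal scale) = 160000 / 2.000 ≈ 80000 km².

80000 km²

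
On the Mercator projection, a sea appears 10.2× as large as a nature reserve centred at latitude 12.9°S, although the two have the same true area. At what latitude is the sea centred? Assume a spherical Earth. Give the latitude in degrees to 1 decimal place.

Mercator areal scale is sec²φ, so apparent-area ratio = sec²φ₁ / sec²φ₂ = cos²φ₂ / cos²φ₁.
cos²φ₂ / cos²φ₁ = 10.2  ⇒  cos φ₁ = cos 12.9° / √10.2 = 0.9748/3.194 = 0.3052.
φ₁ = arccos(0.3052) ≈ 72.2°.

72.2°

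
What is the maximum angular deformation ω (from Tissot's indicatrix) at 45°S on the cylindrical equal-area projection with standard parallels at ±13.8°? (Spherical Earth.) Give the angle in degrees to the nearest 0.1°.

Cylindrical equal-area (φ₀ = 13.8°): h = cos φ / cos 13.8° along meridians, k = cos 13.8° / cos φ along parallels; h·k = 1.
At 45°: h = 0.7281, k = 1.373; principal scales a = 1.373, b = 0.7281.
sin(ω/2) = (a − b)/(a + b) = 0.6453/2.102 = 0.3070, so ω = 2 arcsin(0.3070) ≈ 35.8°.

35.8°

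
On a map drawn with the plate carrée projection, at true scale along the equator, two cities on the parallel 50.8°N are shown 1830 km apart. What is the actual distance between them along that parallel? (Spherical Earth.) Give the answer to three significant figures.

1160 km

In the plate carrée (x = Rλ, y = Rφ), meridians are true-scale (h = 1) and parallels are stretched by k = sec φ.
Along the parallel at 50.8°, map distances are exaggerated by k = sec 50.8° = 1.582.
True distance = 1830 / 1.582 = 1830 × cos 50.8° ≈ 1160 km.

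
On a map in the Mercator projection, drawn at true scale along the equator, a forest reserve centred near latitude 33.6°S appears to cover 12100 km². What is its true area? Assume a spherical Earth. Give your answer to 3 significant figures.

8390 km²

For Mercator, h = k = sec φ (a conformal cylindrical projection has a single point scale, 1/cos φ).
Areal scale = k² = sec²φ = 1/cos²(33.6°) = 1/0.8329² = 1.441.
True area = apparent / (areal scale) = 12100 / 1.441 ≈ 8390 km².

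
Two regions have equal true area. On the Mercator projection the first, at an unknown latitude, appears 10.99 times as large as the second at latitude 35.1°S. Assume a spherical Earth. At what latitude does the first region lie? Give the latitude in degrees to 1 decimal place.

75.7°

On Mercator, (apparent₁)/(apparent₂) = sec²φ₁ / sec²φ₂ when true areas are equal.
cos²φ₂ / cos²φ₁ = 10.99  ⇒  cos φ₁ = cos 35.1° / √10.99 = 0.8181/3.315 = 0.2468.
φ₁ = arccos(0.2468) ≈ 75.7°.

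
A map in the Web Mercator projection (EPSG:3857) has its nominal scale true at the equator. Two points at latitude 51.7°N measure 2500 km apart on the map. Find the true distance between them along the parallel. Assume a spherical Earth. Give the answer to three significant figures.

For Mercator, h = k = sec φ (a conformal cylindrical projection has a single point scale, 1/cos φ).
Along the parallel at 51.7°, map distances are exaggerated by k = sec 51.7° = 1.613.
True distance = 2500 / 1.613 = 2500 × cos 51.7° ≈ 1550 km.

1550 km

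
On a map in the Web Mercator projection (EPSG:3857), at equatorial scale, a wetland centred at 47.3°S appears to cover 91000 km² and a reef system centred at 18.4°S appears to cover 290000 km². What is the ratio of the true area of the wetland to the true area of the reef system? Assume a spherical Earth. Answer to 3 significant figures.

0.160

Since Mercator area scale is 1/cos²φ, the true area equals the apparent area multiplied by cos²φ.
True area of wetland: 91000 × cos²(47.3°) = 91000 × 0.4599 = 41850 km².
True area of reef system: 290000 × cos²(18.4°) = 290000 × 0.9004 = 261100 km².
Ratio = 41850 / 261100 ≈ 0.160.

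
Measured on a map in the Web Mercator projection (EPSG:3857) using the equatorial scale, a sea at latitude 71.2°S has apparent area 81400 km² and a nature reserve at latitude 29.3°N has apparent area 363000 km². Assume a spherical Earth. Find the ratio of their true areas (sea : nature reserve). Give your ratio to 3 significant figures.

0.0306

On Mercator the areal scale is sec²φ, so true area = apparent × cos²φ.
True area of sea: 81400 × cos²(71.2°) = 81400 × 0.1039 = 8454 km².
True area of nature reserve: 363000 × cos²(29.3°) = 363000 × 0.7605 = 276100 km².
Ratio = 8454 / 276100 ≈ 0.0306.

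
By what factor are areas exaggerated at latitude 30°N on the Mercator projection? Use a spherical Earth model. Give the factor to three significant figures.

1.33

The Mercator projection is conformal; its linear scale factor is the same in every direction and equals sec φ = 1/cos φ.
Areal scale = k² = sec²φ = 1/cos²(30°) = 1/0.8660² = 1.333.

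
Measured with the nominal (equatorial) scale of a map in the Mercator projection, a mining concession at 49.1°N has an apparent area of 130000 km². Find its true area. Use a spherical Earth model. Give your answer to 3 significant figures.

55700 km²

The Mercator projection is conformal; its linear scale factor is the same in every direction and equals sec φ = 1/cos φ.
Areal scale = k² = sec²φ = 1/cos²(49.1°) = 1/0.6547² = 2.333.
True area = apparent / (areal scale) = 130000 / 2.333 ≈ 55700 km².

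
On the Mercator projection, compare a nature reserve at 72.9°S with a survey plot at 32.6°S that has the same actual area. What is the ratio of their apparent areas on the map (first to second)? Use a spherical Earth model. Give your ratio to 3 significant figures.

8.21

Mercator areal scale is sec²φ.
At 72.9°: sec²(72.9°) = 1/0.2940² = 11.57.
At 32.6°: sec²(32.6°) = 1/0.8425² = 1.409.
Ratio = 11.57/1.409 = cos²(32.6°)/cos²(72.9°) ≈ 8.21.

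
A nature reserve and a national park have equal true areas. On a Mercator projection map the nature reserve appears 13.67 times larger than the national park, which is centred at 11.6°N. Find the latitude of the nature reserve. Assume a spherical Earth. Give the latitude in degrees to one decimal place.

For equal true areas on Mercator, apparent areas scale as sec²φ, so the ratio is cos²φ₂ / cos²φ₁.
cos²φ₂ / cos²φ₁ = 13.67  ⇒  cos φ₁ = cos 11.6° / √13.67 = 0.9796/3.697 = 0.2649.
φ₁ = arccos(0.2649) ≈ 74.6°.

74.6°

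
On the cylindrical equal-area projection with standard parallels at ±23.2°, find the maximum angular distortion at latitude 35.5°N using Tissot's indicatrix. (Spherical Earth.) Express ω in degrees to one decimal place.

Cylindrical equal-area (φ₀ = 23.2°): h = cos φ / cos 23.2° along meridians, k = cos 23.2° / cos φ along parallels; h·k = 1.
At 35.5°: h = 0.8857, k = 1.129; principal scales a = 1.129, b = 0.8857.
sin(ω/2) = (a − b)/(a + b) = 0.2433/2.015 = 0.1207, so ω = 2 arcsin(0.1207) ≈ 13.9°.

13.9°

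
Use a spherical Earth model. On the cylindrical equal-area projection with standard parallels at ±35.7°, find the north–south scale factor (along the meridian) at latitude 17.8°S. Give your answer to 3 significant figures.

1.17

For cylindrical equal-area with standard parallel φ₀, h = cos φ / cos φ₀ and k = cos φ₀ / cos φ, so h·k = 1.
h = cos 17.8° / cos 35.7° = 0.9521/0.8121 = 1.172.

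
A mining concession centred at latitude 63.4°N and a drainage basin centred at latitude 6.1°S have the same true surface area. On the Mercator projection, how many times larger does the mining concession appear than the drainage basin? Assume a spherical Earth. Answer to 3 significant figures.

4.93

On Mercator, area is exaggerated by sec²φ = 1/cos²φ.
At 63.4°: sec²(63.4°) = 1/0.4478² = 4.988.
At 6.1°: sec²(6.1°) = 1/0.9943² = 1.011.
Ratio = 4.988/1.011 = cos²(6.1°)/cos²(63.4°) ≈ 4.93.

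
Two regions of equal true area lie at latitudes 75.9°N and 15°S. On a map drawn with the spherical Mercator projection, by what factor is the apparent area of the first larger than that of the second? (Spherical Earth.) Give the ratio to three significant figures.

On Mercator, area is exaggerated by sec²φ = 1/cos²φ.
At 75.9°: sec²(75.9°) = 1/0.2436² = 16.85.
At 15°: sec²(15°) = 1/0.9659² = 1.072.
Ratio = 16.85/1.072 = cos²(15°)/cos²(75.9°) ≈ 15.7.

15.7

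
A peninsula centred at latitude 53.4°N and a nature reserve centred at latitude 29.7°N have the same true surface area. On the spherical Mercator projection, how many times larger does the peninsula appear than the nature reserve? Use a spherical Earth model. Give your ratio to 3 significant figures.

2.12

Mercator areal scale is sec²φ.
At 53.4°: sec²(53.4°) = 1/0.5962² = 2.813.
At 29.7°: sec²(29.7°) = 1/0.8686² = 1.325.
Ratio = 2.813/1.325 = cos²(29.7°)/cos²(53.4°) ≈ 2.12.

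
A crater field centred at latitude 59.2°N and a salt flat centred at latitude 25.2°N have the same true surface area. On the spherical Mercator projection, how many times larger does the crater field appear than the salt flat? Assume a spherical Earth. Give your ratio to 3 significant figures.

3.12

Mercator is conformal with k = sec φ, so areal scale = k² = sec²φ.
At 59.2°: sec²(59.2°) = 1/0.5120² = 3.814.
At 25.2°: sec²(25.2°) = 1/0.9048² = 1.221.
Ratio = 3.814/1.221 = cos²(25.2°)/cos²(59.2°) ≈ 3.12.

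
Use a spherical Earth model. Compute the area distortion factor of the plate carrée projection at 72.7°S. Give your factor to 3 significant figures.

For the equirectangular projection with φ₀ = 0 (plate carrée), h = 1 along meridians and k = sec φ along parallels.
Areal scale = h·k = 1 × sec φ; at 72.7°, h = 1.000, k = 3.363, so h·k = 3.363.

3.36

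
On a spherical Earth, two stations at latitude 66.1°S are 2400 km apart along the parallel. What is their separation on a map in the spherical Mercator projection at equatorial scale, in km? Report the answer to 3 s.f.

The Mercator projection is conformal; its linear scale factor is the same in every direction and equals sec φ = 1/cos φ.
Along the parallel, k = sec 66.1° = 1/0.4051 = 2.468.
Map distance = 2400 × 2.468 ≈ 5920 km.

5920 km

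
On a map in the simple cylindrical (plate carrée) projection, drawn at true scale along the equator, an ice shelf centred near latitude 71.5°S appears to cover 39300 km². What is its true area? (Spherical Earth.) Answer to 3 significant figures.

Plate carrée maps x = Rλ, y = Rφ. The meridian scale is h = 1 and the parallel scale is k = 1/cos φ = sec φ.
Areal scale = h·k = 1 × sec φ; at 71.5°, h = 1.000, k = 3.152, so h·k = 3.152.
True area = apparent / (areal scale) = 39300 / 3.152 ≈ 12500 km².

12500 km²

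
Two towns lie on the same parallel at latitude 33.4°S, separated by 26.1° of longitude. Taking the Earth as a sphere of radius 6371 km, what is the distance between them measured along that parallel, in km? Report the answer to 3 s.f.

Arc length along a parallel = R cos φ · Δλ (with Δλ in radians).
= 6371 × cos 33.4° × (26.1° × π/180) = 6371 × 0.8348 × 0.4555 ≈ 2420 km.

2420 km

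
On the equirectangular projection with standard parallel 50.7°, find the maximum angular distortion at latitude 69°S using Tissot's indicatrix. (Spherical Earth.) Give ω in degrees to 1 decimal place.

32.2°

With standard parallel φ₀ = 50.7°, the equirectangular projection gives x = Rλ cos φ₀, y = Rφ, so h = 1 and k = cos 50.7° / cos φ.
At 69°: h = 1.000, k = 1.767; principal scales a = 1.767, b = 1.000.
sin(ω/2) = (a − b)/(a + b) = 0.7674/2.767 = 0.2773, so ω = 2 arcsin(0.2773) ≈ 32.2°.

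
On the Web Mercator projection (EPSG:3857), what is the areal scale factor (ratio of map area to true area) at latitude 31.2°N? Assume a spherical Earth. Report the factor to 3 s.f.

The Mercator projection is conformal; its linear scale factor is the same in every direction and equals sec φ = 1/cos φ.
Areal scale = k² = sec²φ = 1/cos²(31.2°) = 1/0.8554² = 1.367.

1.37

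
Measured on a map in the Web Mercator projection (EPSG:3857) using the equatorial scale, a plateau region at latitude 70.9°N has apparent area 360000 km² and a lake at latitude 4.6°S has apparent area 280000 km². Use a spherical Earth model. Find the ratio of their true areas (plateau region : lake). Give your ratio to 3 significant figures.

0.139

Since Mercator area scale is 1/cos²φ, the true area equals the apparent area multiplied by cos²φ.
True area of plateau region: 360000 × cos²(70.9°) = 360000 × 0.1071 = 38550 km².
True area of lake: 280000 × cos²(4.6°) = 280000 × 0.9936 = 278200 km².
Ratio = 38550 / 278200 ≈ 0.139.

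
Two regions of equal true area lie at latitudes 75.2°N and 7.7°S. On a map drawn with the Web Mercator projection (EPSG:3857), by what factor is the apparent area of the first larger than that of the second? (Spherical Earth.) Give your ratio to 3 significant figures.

Mercator is conformal with k = sec φ, so areal scale = k² = sec²φ.
At 75.2°: sec²(75.2°) = 1/0.2554² = 15.33.
At 7.7°: sec²(7.7°) = 1/0.9910² = 1.018.
Ratio = 15.33/1.018 = cos²(7.7°)/cos²(75.2°) ≈ 15.0.

15.0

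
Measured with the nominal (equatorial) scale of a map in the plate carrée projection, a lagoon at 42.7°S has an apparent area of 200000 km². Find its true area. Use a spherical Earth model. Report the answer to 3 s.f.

Plate carrée maps x = Rλ, y = Rφ. The meridian scale is h = 1 and the parallel scale is k = 1/cos φ = sec φ.
Areal scale = h·k = 1 × sec φ; at 42.7°, h = 1.000, k = 1.361, so h·k = 1.361.
True area = apparent / (areal scale) = 200000 / 1.361 ≈ 147000 km².

147000 km²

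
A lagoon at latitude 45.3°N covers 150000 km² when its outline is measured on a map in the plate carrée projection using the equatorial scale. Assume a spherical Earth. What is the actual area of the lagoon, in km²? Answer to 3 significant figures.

Plate carrée maps x = Rλ, y = Rφ. The meridian scale is h = 1 and the parallel scale is k = 1/cos φ = sec φ.
Areal scale = h·k = 1 × sec φ; at 45.3°, h = 1.000, k = 1.422, so h·k = 1.422.
True area = apparent / (areal scale) = 150000 / 1.422 ≈ 106000 km².

106000 km²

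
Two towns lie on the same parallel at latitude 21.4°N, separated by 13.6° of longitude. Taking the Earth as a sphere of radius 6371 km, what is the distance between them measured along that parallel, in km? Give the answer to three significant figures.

1410 km

Arc length along a parallel = R cos φ · Δλ (with Δλ in radians).
= 6371 × cos 21.4° × (13.6° × π/180) = 6371 × 0.9311 × 0.2374 ≈ 1410 km.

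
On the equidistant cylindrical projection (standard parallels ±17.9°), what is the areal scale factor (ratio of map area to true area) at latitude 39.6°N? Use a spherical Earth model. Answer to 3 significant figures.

The equidistant cylindrical projection with φ₀ = 17.9° has h = 1 (meridians true) and k = cos φ₀ / cos φ along parallels.
Areal scale = h·k = 1 × cos φ₀ / cos φ; at 39.6°, h = 1.000, k = 1.235, so h·k = 1.235.

1.24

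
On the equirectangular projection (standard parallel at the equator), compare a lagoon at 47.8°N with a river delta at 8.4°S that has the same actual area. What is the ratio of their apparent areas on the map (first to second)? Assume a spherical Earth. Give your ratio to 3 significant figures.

For the equirectangular projection with φ₀ = 0 (plate carrée), h = 1 along meridians and k = sec φ along parallels.
Areal scale at 47.8°: h·k = 1.000 × 1.489 = 1.489.
Areal scale at 8.4°: h·k = 1.000 × 1.011 = 1.011.
Ratio = 1.489/1.011 ≈ 1.47.

1.47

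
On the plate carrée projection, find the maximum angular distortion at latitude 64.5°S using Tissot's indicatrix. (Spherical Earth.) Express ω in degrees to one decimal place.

Plate carrée maps x = Rλ, y = Rφ. The meridian scale is h = 1 and the parallel scale is k = 1/cos φ = sec φ.
At 64.5°: h = 1.000, k = 2.323; principal scales a = 2.323, b = 1.000.
sin(ω/2) = (a − b)/(a + b) = 1.323/3.323 = 0.3981, so ω = 2 arcsin(0.3981) ≈ 46.9°.

46.9°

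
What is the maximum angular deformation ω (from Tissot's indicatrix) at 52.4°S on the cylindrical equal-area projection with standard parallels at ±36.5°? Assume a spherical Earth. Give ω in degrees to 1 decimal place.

Cylindrical equal-area (φ₀ = 36.5°): h = cos φ / cos 36.5° along meridians, k = cos 36.5° / cos φ along parallels; h·k = 1.
At 52.4°: h = 0.7590, k = 1.317; principal scales a = 1.317, b = 0.7590.
sin(ω/2) = (a − b)/(a + b) = 0.5585/2.077 = 0.2689, so ω = 2 arcsin(0.2689) ≈ 31.2°.

31.2°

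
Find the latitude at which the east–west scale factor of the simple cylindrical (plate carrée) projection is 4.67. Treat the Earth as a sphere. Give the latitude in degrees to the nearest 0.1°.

Plate carrée: h = 1, k = sec φ along parallels.
sec φ = 4.67  ⇒  cos φ = 0.2141  ⇒  φ ≈ 77.6°.

77.6°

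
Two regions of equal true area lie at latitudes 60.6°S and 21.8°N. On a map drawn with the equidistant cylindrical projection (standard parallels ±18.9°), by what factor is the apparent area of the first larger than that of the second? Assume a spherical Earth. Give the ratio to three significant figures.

1.89

With standard parallel φ₀ = 18.9°, the equirectangular projection gives x = Rλ cos φ₀, y = Rφ, so h = 1 and k = cos 18.9° / cos φ.
Areal scale at 60.6°: h·k = 1.000 × 1.927 = 1.927.
Areal scale at 21.8°: h·k = 1.000 × 1.019 = 1.019.
Ratio = 1.927/1.019 ≈ 1.89.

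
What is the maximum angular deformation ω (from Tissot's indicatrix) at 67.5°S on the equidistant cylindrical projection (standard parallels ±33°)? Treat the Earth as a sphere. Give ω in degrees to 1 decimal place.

43.8°

In the equirectangular projection with standard parallel φ₀ = 33° (x = Rλ cos φ₀, y = Rφ), meridians are true-scale (h = 1) and the parallel scale is k = cos φ₀ / cos φ.
At 67.5°: h = 1.000, k = 2.192; principal scales a = 2.192, b = 1.000.
sin(ω/2) = (a − b)/(a + b) = 1.192/3.192 = 0.3733, so ω = 2 arcsin(0.3733) ≈ 43.8°.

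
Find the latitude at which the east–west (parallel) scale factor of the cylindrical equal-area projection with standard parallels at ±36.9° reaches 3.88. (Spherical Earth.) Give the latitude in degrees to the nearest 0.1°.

78.1°

For cylindrical equal-area with standard parallel φ₀, h = cos φ / cos φ₀ and k = cos φ₀ / cos φ, so h·k = 1.
k = cos φ₀ / cos φ = 3.88  ⇒  cos φ = cos 36.9° / 3.88 = 0.2061.
φ = arccos(0.2061) ≈ 78.1°.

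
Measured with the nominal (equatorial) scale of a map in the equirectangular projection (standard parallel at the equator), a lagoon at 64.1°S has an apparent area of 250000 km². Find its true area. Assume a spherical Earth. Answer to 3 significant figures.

Plate carrée maps x = Rλ, y = Rφ. The meridian scale is h = 1 and the parallel scale is k = 1/cos φ = sec φ.
Areal scale = h·k = 1 × sec φ; at 64.1°, h = 1.000, k = 2.289, so h·k = 2.289.
True area = apparent / (areal scale) = 250000 / 2.289 ≈ 109000 km².

109000 km²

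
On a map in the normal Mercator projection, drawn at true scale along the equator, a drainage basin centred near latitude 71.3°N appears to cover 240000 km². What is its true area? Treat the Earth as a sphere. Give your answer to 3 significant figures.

Mercator is conformal, so the point scale is isotropic: h = k = sec φ = 1/cos φ.
Areal scale = k² = sec²φ = 1/cos²(71.3°) = 1/0.3206² = 9.728.
True area = apparent / (areal scale) = 240000 / 9.728 ≈ 24700 km².

24700 km²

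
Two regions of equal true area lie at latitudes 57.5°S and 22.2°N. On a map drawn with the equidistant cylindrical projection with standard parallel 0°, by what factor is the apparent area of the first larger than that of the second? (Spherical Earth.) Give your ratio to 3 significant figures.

In the plate carrée (x = Rλ, y = Rφ), meridians are true-scale (h = 1) and parallels are stretched by k = sec φ.
Areal scale at 57.5°: h·k = 1.000 × 1.861 = 1.861.
Areal scale at 22.2°: h·k = 1.000 × 1.080 = 1.080.
Ratio = 1.861/1.080 ≈ 1.72.

1.72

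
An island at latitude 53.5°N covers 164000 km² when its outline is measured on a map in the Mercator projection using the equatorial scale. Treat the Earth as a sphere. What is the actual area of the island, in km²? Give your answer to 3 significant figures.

58000 km²

For Mercator, h = k = sec φ (a conformal cylindrical projection has a single point scale, 1/cos φ).
Areal scale = k² = sec²φ = 1/cos²(53.5°) = 1/0.5948² = 2.826.
True area = apparent / (areal scale) = 164000 / 2.826 ≈ 58000 km².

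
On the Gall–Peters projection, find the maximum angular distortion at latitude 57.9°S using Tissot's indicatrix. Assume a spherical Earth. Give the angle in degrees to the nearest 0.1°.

The Gall–Peters projection is cylindrical equal-area with φ₀ = 45°. For cylindrical equal-area with standard parallel φ₀, h = cos φ / cos φ₀ and k = cos φ₀ / cos φ, so h·k = 1.
At 57.9°: h = 0.7515, k = 1.331; principal scales a = 1.331, b = 0.7515.
sin(ω/2) = (a − b)/(a + b) = 0.5791/2.082 = 0.2781, so ω = 2 arcsin(0.2781) ≈ 32.3°.

32.3°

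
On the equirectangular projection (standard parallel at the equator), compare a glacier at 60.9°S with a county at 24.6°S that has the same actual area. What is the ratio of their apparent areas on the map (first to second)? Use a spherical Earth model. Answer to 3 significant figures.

1.87

In the plate carrée (x = Rλ, y = Rφ), meridians are true-scale (h = 1) and parallels are stretched by k = sec φ.
Areal scale at 60.9°: h·k = 1.000 × 2.056 = 2.056.
Areal scale at 24.6°: h·k = 1.000 × 1.100 = 1.100.
Ratio = 2.056/1.100 ≈ 1.87.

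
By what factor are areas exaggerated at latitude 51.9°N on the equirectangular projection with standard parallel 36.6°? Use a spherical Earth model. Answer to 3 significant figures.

With standard parallel φ₀ = 36.6°, the equirectangular projection gives x = Rλ cos φ₀, y = Rφ, so h = 1 and k = cos 36.6° / cos φ.
Areal scale = h·k = 1 × cos φ₀ / cos φ; at 51.9°, h = 1.000, k = 1.301, so h·k = 1.301.

1.30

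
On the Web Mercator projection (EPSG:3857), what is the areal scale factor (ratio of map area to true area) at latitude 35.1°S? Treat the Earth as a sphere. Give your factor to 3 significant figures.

For Mercator, h = k = sec φ (a conformal cylindrical projection has a single point scale, 1/cos φ).
Areal scale = k² = sec²φ = 1/cos²(35.1°) = 1/0.8181² = 1.494.

1.49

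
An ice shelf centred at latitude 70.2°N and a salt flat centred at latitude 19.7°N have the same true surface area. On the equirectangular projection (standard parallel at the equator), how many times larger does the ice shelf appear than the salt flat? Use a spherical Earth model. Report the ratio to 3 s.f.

2.78

Plate carrée maps x = Rλ, y = Rφ. The meridian scale is h = 1 and the parallel scale is k = 1/cos φ = sec φ.
Areal scale at 70.2°: h·k = 1.000 × 2.952 = 2.952.
Areal scale at 19.7°: h·k = 1.000 × 1.062 = 1.062.
Ratio = 2.952/1.062 ≈ 2.78.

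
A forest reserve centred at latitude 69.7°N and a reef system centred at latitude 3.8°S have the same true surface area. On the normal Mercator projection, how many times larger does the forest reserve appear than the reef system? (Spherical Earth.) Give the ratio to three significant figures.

On Mercator, area is exaggerated by sec²φ = 1/cos²φ.
At 69.7°: sec²(69.7°) = 1/0.3469² = 8.308.
At 3.8°: sec²(3.8°) = 1/0.9978² = 1.004.
Ratio = 8.308/1.004 = cos²(3.8°)/cos²(69.7°) ≈ 8.27.

8.27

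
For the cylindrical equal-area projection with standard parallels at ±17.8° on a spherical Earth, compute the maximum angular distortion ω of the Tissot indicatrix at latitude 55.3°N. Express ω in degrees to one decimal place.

A cylindrical equal-area projection with standard parallel φ₀ has meridian scale h = cos φ / cos φ₀ and parallel scale k = cos φ₀ / cos φ (so areas are preserved, h·k = 1).
At 55.3°: h = 0.5979, k = 1.673; principal scales a = 1.673, b = 0.5979.
sin(ω/2) = (a − b)/(a + b) = 1.075/2.270 = 0.4733, so ω = 2 arcsin(0.4733) ≈ 56.5°.

56.5°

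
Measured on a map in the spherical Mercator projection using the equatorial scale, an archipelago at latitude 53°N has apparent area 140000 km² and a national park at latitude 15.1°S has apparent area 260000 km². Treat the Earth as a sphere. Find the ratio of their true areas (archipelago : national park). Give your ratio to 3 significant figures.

Since Mercator area scale is 1/cos²φ, the true area equals the apparent area multiplied by cos²φ.
True area of archipelago: 140000 × cos²(53°) = 140000 × 0.3622 = 50710 km².
True area of national park: 260000 × cos²(15.1°) = 260000 × 0.9321 = 242400 km².
Ratio = 50710 / 242400 ≈ 0.209.

0.209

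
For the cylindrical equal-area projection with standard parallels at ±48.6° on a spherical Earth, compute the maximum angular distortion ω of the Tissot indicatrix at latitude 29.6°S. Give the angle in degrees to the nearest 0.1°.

31.0°

Cylindrical equal-area (φ₀ = 48.6°): h = cos φ / cos 48.6° along meridians, k = cos 48.6° / cos φ along parallels; h·k = 1.
At 29.6°: h = 1.315, k = 0.7606; principal scales a = 1.315, b = 0.7606.
sin(ω/2) = (a − b)/(a + b) = 0.5542/2.075 = 0.2671, so ω = 2 arcsin(0.2671) ≈ 31.0°.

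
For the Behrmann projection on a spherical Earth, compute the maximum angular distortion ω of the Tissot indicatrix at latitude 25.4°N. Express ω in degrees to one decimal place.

The Behrmann projection is cylindrical equal-area with φ₀ = 30°. A cylindrical equal-area projection with standard parallel φ₀ has meridian scale h = cos φ / cos φ₀ and parallel scale k = cos φ₀ / cos φ (so areas are preserved, h·k = 1).
At 25.4°: h = 1.043, k = 0.9587; principal scales a = 1.043, b = 0.9587.
sin(ω/2) = (a − b)/(a + b) = 0.08438/2.002 = 0.04215, so ω = 2 arcsin(0.04215) ≈ 4.8°.

4.8°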